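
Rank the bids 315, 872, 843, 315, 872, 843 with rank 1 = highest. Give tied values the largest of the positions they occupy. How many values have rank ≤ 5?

Sorted (descending): 872, 872, 843, 843, 315, 315
The 2 values of 872 occupy positions 1–2 → each gets rank 2.
The 2 values of 843 occupy positions 3–4 → each gets rank 4.
The 2 values of 315 occupy positions 5–6 → each gets rank 6.
Ranks ≤ 5: {2, 2, 4, 4} → 4 values.

4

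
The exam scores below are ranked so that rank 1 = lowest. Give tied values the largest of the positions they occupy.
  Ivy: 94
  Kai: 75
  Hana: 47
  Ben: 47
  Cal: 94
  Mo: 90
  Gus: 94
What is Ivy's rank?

7

Sorted (ascending): 47, 47, 75, 90, 94, 94, 94
The 2 values of 47 occupy positions 1–2 → each gets rank 2.
The 3 values of 94 occupy positions 5–7 → each gets rank 7.
Ivy has value 94 → rank 7.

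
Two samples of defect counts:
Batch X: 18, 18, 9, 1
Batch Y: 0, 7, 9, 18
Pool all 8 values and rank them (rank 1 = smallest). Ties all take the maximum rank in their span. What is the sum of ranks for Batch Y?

Sorted (ascending): 0, 1, 7, 9, 9, 18, 18, 18
The 2 values of 9 occupy positions 4–5 → each gets rank 5.
The 3 values of 18 occupy positions 6–8 → each gets rank 8.
Batch Y values → pooled ranks: 0→1, 7→3, 9→5, 18→8
Rank sum = 1 + 3 + 5 + 8 = 17

17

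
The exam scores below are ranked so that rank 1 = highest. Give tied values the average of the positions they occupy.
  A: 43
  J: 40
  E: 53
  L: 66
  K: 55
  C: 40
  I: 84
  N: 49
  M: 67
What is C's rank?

8.5

Sorted (descending): 84, 67, 66, 55, 53, 49, 43, 40, 40
The 2 values of 40 occupy positions 8–9 → average rank (8+9)/2 = 8.5.
C has value 40 → rank 8.5.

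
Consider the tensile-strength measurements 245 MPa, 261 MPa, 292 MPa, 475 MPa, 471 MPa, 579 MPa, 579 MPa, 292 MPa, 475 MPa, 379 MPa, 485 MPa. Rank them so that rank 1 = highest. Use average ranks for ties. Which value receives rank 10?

Sorted (descending): 579, 579, 485, 475, 475, 471, 379, 292, 292, 261, 245
The 2 values of 579 occupy positions 1–2 → average rank (1+2)/2 = 1.5.
The 2 values of 475 occupy positions 4–5 → average rank (4+5)/2 = 4.5.
The 2 values of 292 occupy positions 8–9 → average rank (8+9)/2 = 8.5.
Rank 10 → value 261.

261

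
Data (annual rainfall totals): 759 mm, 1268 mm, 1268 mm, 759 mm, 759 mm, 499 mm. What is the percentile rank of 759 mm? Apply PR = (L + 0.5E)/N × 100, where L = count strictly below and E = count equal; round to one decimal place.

N = 6.
Strictly below 759: 1. Equal to 759: 3.
PR = (1 + 0.5·3)/6 × 100 = 41.7

41.7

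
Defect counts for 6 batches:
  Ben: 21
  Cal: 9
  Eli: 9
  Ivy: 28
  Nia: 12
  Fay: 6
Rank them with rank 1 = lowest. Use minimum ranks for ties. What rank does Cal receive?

2

Sorted (ascending): 6, 9, 9, 12, 21, 28
The 2 values of 9 occupy positions 2–3 → each gets rank 2.
Cal has value 9 → rank 2.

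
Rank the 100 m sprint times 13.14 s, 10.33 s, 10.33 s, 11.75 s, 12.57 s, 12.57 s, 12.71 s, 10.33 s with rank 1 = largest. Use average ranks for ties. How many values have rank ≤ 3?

2

Sorted (descending): 13.14, 12.71, 12.57, 12.57, 11.75, 10.33, 10.33, 10.33
The 2 values of 12.57 occupy positions 3–4 → average rank (3+4)/2 = 3.5.
The 3 values of 10.33 occupy positions 6–8 → average rank 7.
Ranks ≤ 3: {1, 2} → 2 values.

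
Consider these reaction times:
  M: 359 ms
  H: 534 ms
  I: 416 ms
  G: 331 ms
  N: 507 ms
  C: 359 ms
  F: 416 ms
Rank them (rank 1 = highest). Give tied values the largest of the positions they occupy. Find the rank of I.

4

Sorted (descending): 534, 507, 416, 416, 359, 359, 331
The 2 values of 416 occupy positions 3–4 → each gets rank 4.
The 2 values of 359 occupy positions 5–6 → each gets rank 6.
I has value 416 ms → rank 4.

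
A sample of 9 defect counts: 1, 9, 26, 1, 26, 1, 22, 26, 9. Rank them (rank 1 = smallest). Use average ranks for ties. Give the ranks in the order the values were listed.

2, 4.5, 8, 2, 8, 2, 6, 8, 4.5

Sorted (ascending): 1, 1, 1, 9, 9, 22, 26, 26, 26
The 3 values of 1 occupy positions 1–3 → average rank 2.
The 2 values of 9 occupy positions 4–5 → average rank (4+5)/2 = 4.5.
The 3 values of 26 occupy positions 7–9 → average rank 8.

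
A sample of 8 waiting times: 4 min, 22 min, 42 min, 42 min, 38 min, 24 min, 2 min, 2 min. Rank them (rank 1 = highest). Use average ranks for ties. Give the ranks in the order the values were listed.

6, 5, 1.5, 1.5, 3, 4, 7.5, 7.5

Sorted (descending): 42, 42, 38, 24, 22, 4, 2, 2
The 2 values of 42 occupy positions 1–2 → average rank (1+2)/2 = 1.5.
The 2 values of 2 occupy positions 7–8 → average rank (7+8)/2 = 7.5.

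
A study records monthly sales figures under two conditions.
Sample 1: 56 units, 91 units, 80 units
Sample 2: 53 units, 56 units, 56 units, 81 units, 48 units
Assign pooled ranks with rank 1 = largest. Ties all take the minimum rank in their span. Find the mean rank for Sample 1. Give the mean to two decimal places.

2.67

Sorted (descending): 91, 81, 80, 56, 56, 56, 53, 48
The 3 values of 56 occupy positions 4–6 → each gets rank 4.
Sample 1 values → pooled ranks: 56→4, 91→1, 80→3
Mean rank = (4 + 1 + 3) / 3 = 2.67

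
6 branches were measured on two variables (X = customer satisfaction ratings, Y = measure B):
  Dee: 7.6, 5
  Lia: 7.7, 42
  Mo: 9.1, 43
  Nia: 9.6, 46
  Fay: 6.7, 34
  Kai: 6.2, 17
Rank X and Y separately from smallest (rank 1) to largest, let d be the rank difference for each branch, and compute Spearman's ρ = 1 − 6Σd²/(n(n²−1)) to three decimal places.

Ranks of variable 1: 3, 4, 5, 6, 2, 1
Ranks of variable 2: 1, 4, 5, 6, 3, 2
d = r₁ − r₂: 2, 0, 0, 0, -1, -1
d²: 4, 0, 0, 0, 1, 1; Σd² = 6
ρ = 1 − 6·6/(6·35) = 1 − 36/210 = 0.829

0.829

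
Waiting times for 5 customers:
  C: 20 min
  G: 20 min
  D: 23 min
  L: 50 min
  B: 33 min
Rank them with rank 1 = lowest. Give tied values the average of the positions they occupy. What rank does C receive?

1.5

Sorted (ascending): 20, 20, 23, 33, 50
The 2 values of 20 occupy positions 1–2 → average rank (1+2)/2 = 1.5.
C has value 20 min → rank 1.5.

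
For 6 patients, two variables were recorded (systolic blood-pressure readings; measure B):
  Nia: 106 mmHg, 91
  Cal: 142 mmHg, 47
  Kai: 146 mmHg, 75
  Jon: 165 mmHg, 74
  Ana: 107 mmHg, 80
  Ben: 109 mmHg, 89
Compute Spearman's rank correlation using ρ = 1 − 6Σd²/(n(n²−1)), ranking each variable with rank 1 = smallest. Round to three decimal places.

-0.771

Ranks of variable 1: 1, 4, 5, 6, 2, 3
Ranks of variable 2: 6, 1, 3, 2, 4, 5
d = r₁ − r₂: -5, 3, 2, 4, -2, -2
d²: 25, 9, 4, 16, 4, 4; Σd² = 62
ρ = 1 − 6·62/(6·35) = 1 − 372/210 = -0.771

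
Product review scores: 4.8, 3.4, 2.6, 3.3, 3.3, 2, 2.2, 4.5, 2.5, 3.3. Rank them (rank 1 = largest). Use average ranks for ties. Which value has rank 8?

Sorted (descending): 4.8, 4.5, 3.4, 3.3, 3.3, 3.3, 2.6, 2.5, 2.2, 2
The 3 values of 3.3 occupy positions 4–6 → average rank 5.
Rank 8 → value 2.5.

2.5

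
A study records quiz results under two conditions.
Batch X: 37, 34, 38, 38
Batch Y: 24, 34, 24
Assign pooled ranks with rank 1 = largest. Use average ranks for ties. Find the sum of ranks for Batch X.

Sorted (descending): 38, 38, 37, 34, 34, 24, 24
The 2 values of 38 occupy positions 1–2 → average rank (1+2)/2 = 1.5.
The 2 values of 34 occupy positions 4–5 → average rank (4+5)/2 = 4.5.
The 2 values of 24 occupy positions 6–7 → average rank (6+7)/2 = 6.5.
Batch X values → pooled ranks: 37→3, 34→4.5, 38→1.5, 38→1.5
Rank sum = 3 + 4.5 + 1.5 + 1.5 = 10.5

10.5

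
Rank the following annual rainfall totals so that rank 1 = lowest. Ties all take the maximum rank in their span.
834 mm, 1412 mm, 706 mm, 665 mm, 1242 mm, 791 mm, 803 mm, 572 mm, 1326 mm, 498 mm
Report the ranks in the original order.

Sorted (ascending): 498, 572, 665, 706, 791, 803, 834, 1242, 1326, 1412
No ties — each value takes its position as its rank.

7, 10, 4, 3, 8, 5, 6, 2, 9, 1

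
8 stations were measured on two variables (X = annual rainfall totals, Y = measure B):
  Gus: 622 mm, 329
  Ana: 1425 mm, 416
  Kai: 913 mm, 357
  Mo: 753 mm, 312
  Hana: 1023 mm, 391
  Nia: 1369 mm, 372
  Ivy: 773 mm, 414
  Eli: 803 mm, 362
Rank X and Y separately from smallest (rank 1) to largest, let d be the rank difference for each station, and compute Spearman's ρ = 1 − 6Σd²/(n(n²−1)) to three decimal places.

0.690

Ranks of variable 1: 1, 8, 5, 2, 6, 7, 3, 4
Ranks of variable 2: 2, 8, 3, 1, 6, 5, 7, 4
d = r₁ − r₂: -1, 0, 2, 1, 0, 2, -4, 0
d²: 1, 0, 4, 1, 0, 4, 16, 0; Σd² = 26
ρ = 1 − 6·26/(8·63) = 1 − 156/504 = 0.690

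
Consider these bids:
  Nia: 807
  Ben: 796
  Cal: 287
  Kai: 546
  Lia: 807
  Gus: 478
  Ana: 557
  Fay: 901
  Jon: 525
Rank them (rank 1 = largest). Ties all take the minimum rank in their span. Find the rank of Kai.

6

Sorted (descending): 901, 807, 807, 796, 557, 546, 525, 478, 287
The 2 values of 807 occupy positions 2–3 → each gets rank 2.
Kai has value 546 → rank 6.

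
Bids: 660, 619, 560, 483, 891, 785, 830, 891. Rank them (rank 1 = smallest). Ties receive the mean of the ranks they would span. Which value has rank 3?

619

Sorted (ascending): 483, 560, 619, 660, 785, 830, 891, 891
The 2 values of 891 occupy positions 7–8 → average rank (7+8)/2 = 7.5.
Rank 3 → value 619.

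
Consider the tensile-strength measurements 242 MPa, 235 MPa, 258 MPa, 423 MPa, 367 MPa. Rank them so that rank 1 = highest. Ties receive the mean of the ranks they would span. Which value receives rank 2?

Sorted (descending): 423, 367, 258, 242, 235
No ties — each value takes its position as its rank.
Rank 2 → value 367.

367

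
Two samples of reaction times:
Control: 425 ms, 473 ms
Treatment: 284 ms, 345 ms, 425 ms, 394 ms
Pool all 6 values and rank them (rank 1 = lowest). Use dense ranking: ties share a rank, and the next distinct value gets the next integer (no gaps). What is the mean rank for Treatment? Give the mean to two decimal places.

Sorted (ascending): 284, 345, 394, 425, 425, 473
The 2 values of 425 share dense rank 4.
Remaining distinct values take the next consecutive integers.
Treatment values → pooled ranks: 284→1, 345→2, 425→4, 394→3
Mean rank = (1 + 2 + 4 + 3) / 4 = 2.50

2.50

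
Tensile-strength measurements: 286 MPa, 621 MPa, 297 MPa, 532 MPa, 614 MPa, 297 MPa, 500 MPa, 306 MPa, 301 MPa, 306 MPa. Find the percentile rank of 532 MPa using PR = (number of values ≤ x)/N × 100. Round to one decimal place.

N = 10.
Strictly below 532: 7. Equal to 532: 1.
PR = 8/10 × 100 = 80.0

80.0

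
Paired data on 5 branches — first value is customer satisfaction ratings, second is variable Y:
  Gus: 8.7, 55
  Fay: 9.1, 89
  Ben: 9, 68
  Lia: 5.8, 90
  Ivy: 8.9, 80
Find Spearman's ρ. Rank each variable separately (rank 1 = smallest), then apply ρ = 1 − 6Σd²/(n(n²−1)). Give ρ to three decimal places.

Ranks of variable 1: 2, 5, 4, 1, 3
Ranks of variable 2: 1, 4, 2, 5, 3
d = r₁ − r₂: 1, 1, 2, -4, 0
d²: 1, 1, 4, 16, 0; Σd² = 22
ρ = 1 − 6·22/(5·24) = 1 − 132/120 = -0.100

-0.100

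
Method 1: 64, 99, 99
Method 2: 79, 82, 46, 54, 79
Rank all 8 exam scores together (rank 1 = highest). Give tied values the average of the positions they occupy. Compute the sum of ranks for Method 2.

27

Sorted (descending): 99, 99, 82, 79, 79, 64, 54, 46
The 2 values of 99 occupy positions 1–2 → average rank (1+2)/2 = 1.5.
The 2 values of 79 occupy positions 4–5 → average rank (4+5)/2 = 4.5.
Method 2 values → pooled ranks: 79→4.5, 82→3, 46→8, 54→7, 79→4.5
Rank sum = 4.5 + 3 + 8 + 7 + 4.5 = 27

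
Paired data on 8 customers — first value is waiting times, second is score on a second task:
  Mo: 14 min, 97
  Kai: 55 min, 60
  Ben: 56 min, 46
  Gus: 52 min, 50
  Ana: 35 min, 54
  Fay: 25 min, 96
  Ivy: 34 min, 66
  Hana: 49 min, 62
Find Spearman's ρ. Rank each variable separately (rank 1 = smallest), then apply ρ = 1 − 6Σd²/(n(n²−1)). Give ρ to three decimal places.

-0.881

Ranks of variable 1: 1, 7, 8, 6, 4, 2, 3, 5
Ranks of variable 2: 8, 4, 1, 2, 3, 7, 6, 5
d = r₁ − r₂: -7, 3, 7, 4, 1, -5, -3, 0
d²: 49, 9, 49, 16, 1, 25, 9, 0; Σd² = 158
ρ = 1 − 6·158/(8·63) = 1 − 948/504 = -0.881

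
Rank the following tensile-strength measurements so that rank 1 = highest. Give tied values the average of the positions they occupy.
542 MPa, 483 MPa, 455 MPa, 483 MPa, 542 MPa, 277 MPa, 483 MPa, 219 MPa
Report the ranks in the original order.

Sorted (descending): 542, 542, 483, 483, 483, 455, 277, 219
The 2 values of 542 occupy positions 1–2 → average rank (1+2)/2 = 1.5.
The 3 values of 483 occupy positions 3–5 → average rank 4.

1.5, 4, 6, 4, 1.5, 7, 4, 8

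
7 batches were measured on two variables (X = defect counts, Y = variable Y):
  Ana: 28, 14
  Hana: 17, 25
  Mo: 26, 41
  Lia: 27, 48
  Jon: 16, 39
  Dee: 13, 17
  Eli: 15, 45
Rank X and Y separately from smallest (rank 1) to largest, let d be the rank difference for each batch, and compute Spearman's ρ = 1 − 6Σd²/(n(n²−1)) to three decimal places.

0.000

Ranks of variable 1: 7, 4, 5, 6, 3, 1, 2
Ranks of variable 2: 1, 3, 5, 7, 4, 2, 6
d = r₁ − r₂: 6, 1, 0, -1, -1, -1, -4
d²: 36, 1, 0, 1, 1, 1, 16; Σd² = 56
ρ = 1 − 6·56/(7·48) = 1 − 336/336 = 0.000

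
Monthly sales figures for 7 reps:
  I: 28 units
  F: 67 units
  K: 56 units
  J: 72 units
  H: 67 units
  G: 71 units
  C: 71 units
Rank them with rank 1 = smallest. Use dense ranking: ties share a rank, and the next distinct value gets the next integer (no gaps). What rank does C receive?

Sorted (ascending): 28, 56, 67, 67, 71, 71, 72
The 2 values of 67 share dense rank 3.
The 2 values of 71 share dense rank 4.
Remaining distinct values take the next consecutive integers.
C has value 71 units → rank 4.

4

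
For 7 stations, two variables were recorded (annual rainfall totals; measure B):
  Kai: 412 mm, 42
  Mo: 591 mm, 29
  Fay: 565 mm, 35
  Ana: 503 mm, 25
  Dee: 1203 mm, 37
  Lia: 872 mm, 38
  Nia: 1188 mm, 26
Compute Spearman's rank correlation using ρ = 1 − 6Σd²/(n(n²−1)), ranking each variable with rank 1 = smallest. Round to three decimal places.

-0.071

Ranks of variable 1: 1, 4, 3, 2, 7, 5, 6
Ranks of variable 2: 7, 3, 4, 1, 5, 6, 2
d = r₁ − r₂: -6, 1, -1, 1, 2, -1, 4
d²: 36, 1, 1, 1, 4, 1, 16; Σd² = 60
ρ = 1 − 6·60/(7·48) = 1 − 360/336 = -0.071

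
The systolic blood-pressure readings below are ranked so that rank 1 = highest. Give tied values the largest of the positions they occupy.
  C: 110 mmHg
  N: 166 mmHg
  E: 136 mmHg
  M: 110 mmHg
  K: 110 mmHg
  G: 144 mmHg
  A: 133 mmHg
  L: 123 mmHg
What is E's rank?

Sorted (descending): 166, 144, 136, 133, 123, 110, 110, 110
The 3 values of 110 occupy positions 6–8 → each gets rank 8.
E has value 136 mmHg → rank 3.

3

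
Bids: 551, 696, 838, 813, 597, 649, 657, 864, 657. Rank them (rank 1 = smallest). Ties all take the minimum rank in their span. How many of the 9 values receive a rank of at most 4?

Sorted (ascending): 551, 597, 649, 657, 657, 696, 813, 838, 864
The 2 values of 657 occupy positions 4–5 → each gets rank 4.
Ranks ≤ 4: {1, 2, 3, 4, 4} → 5 values.

5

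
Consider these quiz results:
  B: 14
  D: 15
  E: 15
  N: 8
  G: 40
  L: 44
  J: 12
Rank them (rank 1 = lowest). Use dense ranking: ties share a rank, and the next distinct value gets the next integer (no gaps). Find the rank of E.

Sorted (ascending): 8, 12, 14, 15, 15, 40, 44
The 2 values of 15 share dense rank 4.
Remaining distinct values take the next consecutive integers.
E has value 15 → rank 4.

4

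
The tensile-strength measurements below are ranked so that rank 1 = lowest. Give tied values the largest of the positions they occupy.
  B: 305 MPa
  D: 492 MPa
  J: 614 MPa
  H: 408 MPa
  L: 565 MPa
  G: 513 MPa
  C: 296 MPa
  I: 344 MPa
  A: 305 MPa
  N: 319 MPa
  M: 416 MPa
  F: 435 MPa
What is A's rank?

Sorted (ascending): 296, 305, 305, 319, 344, 408, 416, 435, 492, 513, 565, 614
The 2 values of 305 occupy positions 2–3 → each gets rank 3.
A has value 305 MPa → rank 3.

3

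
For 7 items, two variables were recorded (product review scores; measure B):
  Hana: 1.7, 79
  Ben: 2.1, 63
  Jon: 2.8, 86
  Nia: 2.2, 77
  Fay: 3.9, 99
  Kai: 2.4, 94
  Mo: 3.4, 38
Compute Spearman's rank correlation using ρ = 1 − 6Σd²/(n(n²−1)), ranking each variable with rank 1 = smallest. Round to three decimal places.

Ranks of variable 1: 1, 2, 5, 3, 7, 4, 6
Ranks of variable 2: 4, 2, 5, 3, 7, 6, 1
d = r₁ − r₂: -3, 0, 0, 0, 0, -2, 5
d²: 9, 0, 0, 0, 0, 4, 25; Σd² = 38
ρ = 1 − 6·38/(7·48) = 1 − 228/336 = 0.321

0.321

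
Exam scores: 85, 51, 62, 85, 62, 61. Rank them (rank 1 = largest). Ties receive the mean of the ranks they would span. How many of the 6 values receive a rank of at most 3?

Sorted (descending): 85, 85, 62, 62, 61, 51
The 2 values of 85 occupy positions 1–2 → average rank (1+2)/2 = 1.5.
The 2 values of 62 occupy positions 3–4 → average rank (3+4)/2 = 3.5.
Ranks ≤ 3: {1.5, 1.5} → 2 values.

2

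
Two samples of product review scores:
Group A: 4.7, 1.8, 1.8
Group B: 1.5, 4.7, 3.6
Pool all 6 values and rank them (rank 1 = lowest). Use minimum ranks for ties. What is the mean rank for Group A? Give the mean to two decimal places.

3.00

Sorted (ascending): 1.5, 1.8, 1.8, 3.6, 4.7, 4.7
The 2 values of 1.8 occupy positions 2–3 → each gets rank 2.
The 2 values of 4.7 occupy positions 5–6 → each gets rank 5.
Group A values → pooled ranks: 4.7→5, 1.8→2, 1.8→2
Mean rank = (5 + 2 + 2) / 3 = 3.00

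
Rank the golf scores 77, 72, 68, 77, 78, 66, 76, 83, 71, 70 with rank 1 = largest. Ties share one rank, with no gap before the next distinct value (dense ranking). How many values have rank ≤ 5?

Sorted (descending): 83, 78, 77, 77, 76, 72, 71, 70, 68, 66
The 2 values of 77 share dense rank 3.
Remaining distinct values take the next consecutive integers.
Ranks ≤ 5: {1, 2, 3, 3, 4, 5} → 6 values.

6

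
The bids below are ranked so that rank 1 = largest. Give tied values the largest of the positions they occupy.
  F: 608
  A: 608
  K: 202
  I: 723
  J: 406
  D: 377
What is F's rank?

3

Sorted (descending): 723, 608, 608, 406, 377, 202
The 2 values of 608 occupy positions 2–3 → each gets rank 3.
F has value 608 → rank 3.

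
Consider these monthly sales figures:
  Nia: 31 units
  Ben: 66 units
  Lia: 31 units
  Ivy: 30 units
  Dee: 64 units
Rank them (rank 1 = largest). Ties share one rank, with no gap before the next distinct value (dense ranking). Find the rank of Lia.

3

Sorted (descending): 66, 64, 31, 31, 30
The 2 values of 31 share dense rank 3.
Remaining distinct values take the next consecutive integers.
Lia has value 31 units → rank 3.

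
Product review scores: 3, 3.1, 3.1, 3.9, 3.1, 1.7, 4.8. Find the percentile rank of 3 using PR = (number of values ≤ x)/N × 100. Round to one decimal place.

28.6

N = 7.
Strictly below 3: 1. Equal to 3: 1.
PR = 2/7 × 100 = 28.6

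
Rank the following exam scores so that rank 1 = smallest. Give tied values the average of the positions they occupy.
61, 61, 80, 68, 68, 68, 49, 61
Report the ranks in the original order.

3, 3, 8, 6, 6, 6, 1, 3

Sorted (ascending): 49, 61, 61, 61, 68, 68, 68, 80
The 3 values of 61 occupy positions 2–4 → average rank 3.
The 3 values of 68 occupy positions 5–7 → average rank 6.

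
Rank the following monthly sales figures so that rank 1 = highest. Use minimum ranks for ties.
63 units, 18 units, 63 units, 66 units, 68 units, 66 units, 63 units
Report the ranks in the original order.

4, 7, 4, 2, 1, 2, 4

Sorted (descending): 68, 66, 66, 63, 63, 63, 18
The 2 values of 66 occupy positions 2–3 → each gets rank 2.
The 3 values of 63 occupy positions 4–6 → each gets rank 4.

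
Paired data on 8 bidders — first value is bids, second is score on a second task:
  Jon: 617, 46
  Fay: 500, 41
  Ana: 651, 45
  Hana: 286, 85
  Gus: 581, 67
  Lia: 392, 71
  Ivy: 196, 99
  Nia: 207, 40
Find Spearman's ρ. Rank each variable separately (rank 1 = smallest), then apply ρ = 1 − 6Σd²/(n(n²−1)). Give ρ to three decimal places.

Ranks of variable 1: 7, 5, 8, 3, 6, 4, 1, 2
Ranks of variable 2: 4, 2, 3, 7, 5, 6, 8, 1
d = r₁ − r₂: 3, 3, 5, -4, 1, -2, -7, 1
d²: 9, 9, 25, 16, 1, 4, 49, 1; Σd² = 114
ρ = 1 − 6·114/(8·63) = 1 − 684/504 = -0.357

-0.357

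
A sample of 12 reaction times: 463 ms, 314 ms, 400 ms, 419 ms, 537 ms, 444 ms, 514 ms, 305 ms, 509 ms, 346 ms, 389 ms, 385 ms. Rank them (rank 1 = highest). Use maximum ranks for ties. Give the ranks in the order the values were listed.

4, 11, 7, 6, 1, 5, 2, 12, 3, 10, 8, 9

Sorted (descending): 537, 514, 509, 463, 444, 419, 400, 389, 385, 346, 314, 305
No ties — each value takes its position as its rank.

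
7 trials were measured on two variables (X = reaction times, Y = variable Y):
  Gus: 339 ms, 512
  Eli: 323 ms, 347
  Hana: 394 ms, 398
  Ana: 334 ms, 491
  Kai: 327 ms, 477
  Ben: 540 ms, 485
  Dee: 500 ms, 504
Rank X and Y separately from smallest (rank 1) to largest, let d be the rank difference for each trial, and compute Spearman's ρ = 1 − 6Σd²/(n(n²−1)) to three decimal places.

Ranks of variable 1: 4, 1, 5, 3, 2, 7, 6
Ranks of variable 2: 7, 1, 2, 5, 3, 4, 6
d = r₁ − r₂: -3, 0, 3, -2, -1, 3, 0
d²: 9, 0, 9, 4, 1, 9, 0; Σd² = 32
ρ = 1 − 6·32/(7·48) = 1 − 192/336 = 0.429

0.429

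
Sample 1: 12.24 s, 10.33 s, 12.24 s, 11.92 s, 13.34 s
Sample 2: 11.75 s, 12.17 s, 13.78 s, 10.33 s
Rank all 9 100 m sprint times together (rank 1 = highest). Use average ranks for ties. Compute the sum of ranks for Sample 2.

Sorted (descending): 13.78, 13.34, 12.24, 12.24, 12.17, 11.92, 11.75, 10.33, 10.33
The 2 values of 12.24 occupy positions 3–4 → average rank (3+4)/2 = 3.5.
The 2 values of 10.33 occupy positions 8–9 → average rank (8+9)/2 = 8.5.
Sample 2 values → pooled ranks: 11.75→7, 12.17→5, 13.78→1, 10.33→8.5
Rank sum = 7 + 5 + 1 + 8.5 = 21.5

21.5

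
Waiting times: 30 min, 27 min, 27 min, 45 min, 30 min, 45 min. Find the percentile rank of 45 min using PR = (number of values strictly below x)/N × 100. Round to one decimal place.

N = 6.
Strictly below 45: 4. Equal to 45: 2.
PR = 4/6 × 100 = 66.7

66.7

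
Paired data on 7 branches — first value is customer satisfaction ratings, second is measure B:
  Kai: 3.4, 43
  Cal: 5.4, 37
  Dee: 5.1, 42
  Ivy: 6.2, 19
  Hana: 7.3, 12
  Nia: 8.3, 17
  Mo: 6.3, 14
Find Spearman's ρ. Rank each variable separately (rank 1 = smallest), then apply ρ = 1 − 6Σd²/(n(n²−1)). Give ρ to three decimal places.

Ranks of variable 1: 1, 3, 2, 4, 6, 7, 5
Ranks of variable 2: 7, 5, 6, 4, 1, 3, 2
d = r₁ − r₂: -6, -2, -4, 0, 5, 4, 3
d²: 36, 4, 16, 0, 25, 16, 9; Σd² = 106
ρ = 1 − 6·106/(7·48) = 1 − 636/336 = -0.893

-0.893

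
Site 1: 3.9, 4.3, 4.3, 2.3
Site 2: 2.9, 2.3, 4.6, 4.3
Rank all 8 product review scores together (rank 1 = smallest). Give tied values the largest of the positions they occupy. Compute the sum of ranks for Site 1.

Sorted (ascending): 2.3, 2.3, 2.9, 3.9, 4.3, 4.3, 4.3, 4.6
The 2 values of 2.3 occupy positions 1–2 → each gets rank 2.
The 3 values of 4.3 occupy positions 5–7 → each gets rank 7.
Site 1 values → pooled ranks: 3.9→4, 4.3→7, 4.3→7, 2.3→2
Rank sum = 4 + 7 + 7 + 2 = 20

20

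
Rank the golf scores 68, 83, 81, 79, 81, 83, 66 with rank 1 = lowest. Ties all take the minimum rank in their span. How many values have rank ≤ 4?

5

Sorted (ascending): 66, 68, 79, 81, 81, 83, 83
The 2 values of 81 occupy positions 4–5 → each gets rank 4.
The 2 values of 83 occupy positions 6–7 → each gets rank 6.
Ranks ≤ 4: {1, 2, 3, 4, 4} → 5 values.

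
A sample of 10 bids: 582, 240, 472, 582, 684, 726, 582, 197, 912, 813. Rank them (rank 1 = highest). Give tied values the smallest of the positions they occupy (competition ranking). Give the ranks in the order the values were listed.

Sorted (descending): 912, 813, 726, 684, 582, 582, 582, 472, 240, 197
The 3 values of 582 occupy positions 5–7 → each gets rank 5.

5, 9, 8, 5, 4, 3, 5, 10, 1, 2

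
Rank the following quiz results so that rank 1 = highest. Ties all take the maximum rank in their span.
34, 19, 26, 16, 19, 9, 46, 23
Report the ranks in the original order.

2, 6, 3, 7, 6, 8, 1, 4

Sorted (descending): 46, 34, 26, 23, 19, 19, 16, 9
The 2 values of 19 occupy positions 5–6 → each gets rank 6.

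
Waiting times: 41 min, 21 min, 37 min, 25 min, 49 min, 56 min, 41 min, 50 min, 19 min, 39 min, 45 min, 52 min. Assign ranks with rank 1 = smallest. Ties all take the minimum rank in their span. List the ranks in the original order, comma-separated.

6, 2, 4, 3, 9, 12, 6, 10, 1, 5, 8, 11

Sorted (ascending): 19, 21, 25, 37, 39, 41, 41, 45, 49, 50, 52, 56
The 2 values of 41 occupy positions 6–7 → each gets rank 6.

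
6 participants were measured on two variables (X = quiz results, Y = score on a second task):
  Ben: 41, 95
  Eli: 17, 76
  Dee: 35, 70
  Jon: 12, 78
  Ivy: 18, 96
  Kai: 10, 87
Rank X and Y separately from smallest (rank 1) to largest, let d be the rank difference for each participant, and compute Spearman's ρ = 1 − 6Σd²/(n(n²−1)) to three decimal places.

Ranks of variable 1: 6, 3, 5, 2, 4, 1
Ranks of variable 2: 5, 2, 1, 3, 6, 4
d = r₁ − r₂: 1, 1, 4, -1, -2, -3
d²: 1, 1, 16, 1, 4, 9; Σd² = 32
ρ = 1 − 6·32/(6·35) = 1 − 192/210 = 0.086

0.086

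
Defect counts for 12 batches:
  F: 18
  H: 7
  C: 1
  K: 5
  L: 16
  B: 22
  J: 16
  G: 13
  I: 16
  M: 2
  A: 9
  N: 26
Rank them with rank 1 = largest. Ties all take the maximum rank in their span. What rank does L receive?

6

Sorted (descending): 26, 22, 18, 16, 16, 16, 13, 9, 7, 5, 2, 1
The 3 values of 16 occupy positions 4–6 → each gets rank 6.
L has value 16 → rank 6.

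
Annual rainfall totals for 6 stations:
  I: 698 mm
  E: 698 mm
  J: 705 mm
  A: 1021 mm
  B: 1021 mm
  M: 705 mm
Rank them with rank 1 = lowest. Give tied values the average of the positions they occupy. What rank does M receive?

Sorted (ascending): 698, 698, 705, 705, 1021, 1021
The 2 values of 698 occupy positions 1–2 → average rank (1+2)/2 = 1.5.
The 2 values of 705 occupy positions 3–4 → average rank (3+4)/2 = 3.5.
The 2 values of 1021 occupy positions 5–6 → average rank (5+6)/2 = 5.5.
M has value 705 mm → rank 3.5.

3.5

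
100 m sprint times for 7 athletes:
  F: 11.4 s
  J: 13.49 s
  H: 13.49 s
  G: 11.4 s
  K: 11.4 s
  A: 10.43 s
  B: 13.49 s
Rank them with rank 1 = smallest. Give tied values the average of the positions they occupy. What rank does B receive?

6

Sorted (ascending): 10.43, 11.4, 11.4, 11.4, 13.49, 13.49, 13.49
The 3 values of 11.4 occupy positions 2–4 → average rank 3.
The 3 values of 13.49 occupy positions 5–7 → average rank 6.
B has value 13.49 s → rank 6.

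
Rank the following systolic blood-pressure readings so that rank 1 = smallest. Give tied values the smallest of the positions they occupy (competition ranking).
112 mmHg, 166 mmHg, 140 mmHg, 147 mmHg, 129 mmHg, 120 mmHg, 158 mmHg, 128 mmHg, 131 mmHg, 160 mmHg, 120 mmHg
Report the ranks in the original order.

1, 11, 7, 8, 5, 2, 9, 4, 6, 10, 2

Sorted (ascending): 112, 120, 120, 128, 129, 131, 140, 147, 158, 160, 166
The 2 values of 120 occupy positions 2–3 → each gets rank 2.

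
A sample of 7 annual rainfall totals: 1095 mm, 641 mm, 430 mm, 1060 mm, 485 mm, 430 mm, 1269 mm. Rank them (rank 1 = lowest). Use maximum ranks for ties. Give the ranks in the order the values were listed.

6, 4, 2, 5, 3, 2, 7

Sorted (ascending): 430, 430, 485, 641, 1060, 1095, 1269
The 2 values of 430 occupy positions 1–2 → each gets rank 2.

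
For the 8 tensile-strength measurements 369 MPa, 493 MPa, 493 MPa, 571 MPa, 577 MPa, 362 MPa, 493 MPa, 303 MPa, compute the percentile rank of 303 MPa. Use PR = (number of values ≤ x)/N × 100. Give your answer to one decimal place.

N = 8.
Strictly below 303: 0. Equal to 303: 1.
PR = 1/8 × 100 = 12.5

12.5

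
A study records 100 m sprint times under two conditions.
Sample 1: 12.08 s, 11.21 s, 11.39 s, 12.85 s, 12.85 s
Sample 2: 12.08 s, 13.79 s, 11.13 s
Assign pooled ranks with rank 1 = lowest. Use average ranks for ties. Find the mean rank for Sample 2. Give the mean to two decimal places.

Sorted (ascending): 11.13, 11.21, 11.39, 12.08, 12.08, 12.85, 12.85, 13.79
The 2 values of 12.08 occupy positions 4–5 → average rank (4+5)/2 = 4.5.
The 2 values of 12.85 occupy positions 6–7 → average rank (6+7)/2 = 6.5.
Sample 2 values → pooled ranks: 12.08→4.5, 13.79→8, 11.13→1
Mean rank = (4.5 + 8 + 1) / 3 = 4.50

4.50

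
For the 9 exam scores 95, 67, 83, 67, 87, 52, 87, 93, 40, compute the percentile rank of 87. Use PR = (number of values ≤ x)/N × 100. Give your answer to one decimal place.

N = 9.
Strictly below 87: 5. Equal to 87: 2.
PR = 7/9 × 100 = 77.8

77.8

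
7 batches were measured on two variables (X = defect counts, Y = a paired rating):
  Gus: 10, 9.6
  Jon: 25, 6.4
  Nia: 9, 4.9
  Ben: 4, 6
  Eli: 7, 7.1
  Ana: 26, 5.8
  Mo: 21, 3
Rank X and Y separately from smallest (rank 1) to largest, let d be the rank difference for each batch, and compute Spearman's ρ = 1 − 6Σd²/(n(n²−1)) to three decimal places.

Ranks of variable 1: 4, 6, 3, 1, 2, 7, 5
Ranks of variable 2: 7, 5, 2, 4, 6, 3, 1
d = r₁ − r₂: -3, 1, 1, -3, -4, 4, 4
d²: 9, 1, 1, 9, 16, 16, 16; Σd² = 68
ρ = 1 − 6·68/(7·48) = 1 − 408/336 = -0.214

-0.214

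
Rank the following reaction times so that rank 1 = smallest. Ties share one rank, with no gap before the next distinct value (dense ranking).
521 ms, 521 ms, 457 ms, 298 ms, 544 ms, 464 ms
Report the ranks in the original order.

Sorted (ascending): 298, 457, 464, 521, 521, 544
The 2 values of 521 share dense rank 4.
Remaining distinct values take the next consecutive integers.

4, 4, 2, 1, 5, 3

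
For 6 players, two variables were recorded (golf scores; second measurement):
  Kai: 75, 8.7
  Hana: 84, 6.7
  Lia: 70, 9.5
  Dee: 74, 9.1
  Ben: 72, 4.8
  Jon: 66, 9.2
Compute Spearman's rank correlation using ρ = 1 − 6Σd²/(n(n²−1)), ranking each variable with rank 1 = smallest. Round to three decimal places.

-0.600

Ranks of variable 1: 5, 6, 2, 4, 3, 1
Ranks of variable 2: 3, 2, 6, 4, 1, 5
d = r₁ − r₂: 2, 4, -4, 0, 2, -4
d²: 4, 16, 16, 0, 4, 16; Σd² = 56
ρ = 1 − 6·56/(6·35) = 1 − 336/210 = -0.600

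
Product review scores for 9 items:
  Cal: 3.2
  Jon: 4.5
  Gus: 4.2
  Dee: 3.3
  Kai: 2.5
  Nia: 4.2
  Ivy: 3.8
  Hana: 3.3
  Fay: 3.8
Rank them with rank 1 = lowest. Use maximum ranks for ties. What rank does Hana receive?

4

Sorted (ascending): 2.5, 3.2, 3.3, 3.3, 3.8, 3.8, 4.2, 4.2, 4.5
The 2 values of 3.3 occupy positions 3–4 → each gets rank 4.
The 2 values of 3.8 occupy positions 5–6 → each gets rank 6.
The 2 values of 4.2 occupy positions 7–8 → each gets rank 8.
Hana has value 3.3 → rank 4.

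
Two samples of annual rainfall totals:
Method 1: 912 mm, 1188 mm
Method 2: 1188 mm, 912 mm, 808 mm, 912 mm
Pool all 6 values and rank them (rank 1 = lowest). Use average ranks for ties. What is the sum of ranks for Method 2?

12.5

Sorted (ascending): 808, 912, 912, 912, 1188, 1188
The 3 values of 912 occupy positions 2–4 → average rank 3.
The 2 values of 1188 occupy positions 5–6 → average rank (5+6)/2 = 5.5.
Method 2 values → pooled ranks: 1188→5.5, 912→3, 808→1, 912→3
Rank sum = 5.5 + 3 + 1 + 3 = 12.5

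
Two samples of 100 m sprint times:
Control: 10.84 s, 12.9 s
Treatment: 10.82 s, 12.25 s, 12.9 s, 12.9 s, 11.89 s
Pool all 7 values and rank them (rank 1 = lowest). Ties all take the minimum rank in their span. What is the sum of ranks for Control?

7

Sorted (ascending): 10.82, 10.84, 11.89, 12.25, 12.9, 12.9, 12.9
The 3 values of 12.9 occupy positions 5–7 → each gets rank 5.
Control values → pooled ranks: 10.84→2, 12.9→5
Rank sum = 2 + 5 = 7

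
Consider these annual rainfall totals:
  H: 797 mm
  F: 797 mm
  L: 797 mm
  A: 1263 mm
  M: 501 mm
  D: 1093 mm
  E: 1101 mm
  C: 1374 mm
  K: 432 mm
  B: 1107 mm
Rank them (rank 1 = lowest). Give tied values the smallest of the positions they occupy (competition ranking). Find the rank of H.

Sorted (ascending): 432, 501, 797, 797, 797, 1093, 1101, 1107, 1263, 1374
The 3 values of 797 occupy positions 3–5 → each gets rank 3.
H has value 797 mm → rank 3.

3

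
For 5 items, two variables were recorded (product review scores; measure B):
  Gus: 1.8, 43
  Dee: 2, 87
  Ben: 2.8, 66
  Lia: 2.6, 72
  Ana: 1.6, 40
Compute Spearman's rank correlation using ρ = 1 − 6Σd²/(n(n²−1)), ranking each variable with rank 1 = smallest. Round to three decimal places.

0.600

Ranks of variable 1: 2, 3, 5, 4, 1
Ranks of variable 2: 2, 5, 3, 4, 1
d = r₁ − r₂: 0, -2, 2, 0, 0
d²: 0, 4, 4, 0, 0; Σd² = 8
ρ = 1 − 6·8/(5·24) = 1 − 48/120 = 0.600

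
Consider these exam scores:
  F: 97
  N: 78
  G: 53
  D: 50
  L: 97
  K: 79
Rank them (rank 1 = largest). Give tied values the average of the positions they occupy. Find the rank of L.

Sorted (descending): 97, 97, 79, 78, 53, 50
The 2 values of 97 occupy positions 1–2 → average rank (1+2)/2 = 1.5.
L has value 97 → rank 1.5.

1.5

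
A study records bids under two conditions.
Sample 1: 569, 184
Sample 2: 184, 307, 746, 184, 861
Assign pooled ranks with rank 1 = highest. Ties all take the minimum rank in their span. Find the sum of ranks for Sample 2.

17

Sorted (descending): 861, 746, 569, 307, 184, 184, 184
The 3 values of 184 occupy positions 5–7 → each gets rank 5.
Sample 2 values → pooled ranks: 184→5, 307→4, 746→2, 184→5, 861→1
Rank sum = 5 + 4 + 2 + 5 + 1 = 17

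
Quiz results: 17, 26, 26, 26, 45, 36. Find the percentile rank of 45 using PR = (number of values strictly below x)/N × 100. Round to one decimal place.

N = 6.
Strictly below 45: 5. Equal to 45: 1.
PR = 5/6 × 100 = 83.3

83.3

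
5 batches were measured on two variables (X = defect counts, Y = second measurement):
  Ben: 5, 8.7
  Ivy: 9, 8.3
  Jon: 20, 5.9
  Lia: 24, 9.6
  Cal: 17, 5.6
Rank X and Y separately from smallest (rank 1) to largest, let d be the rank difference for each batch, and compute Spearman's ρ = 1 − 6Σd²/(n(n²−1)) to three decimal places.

0.100

Ranks of variable 1: 1, 2, 4, 5, 3
Ranks of variable 2: 4, 3, 2, 5, 1
d = r₁ − r₂: -3, -1, 2, 0, 2
d²: 9, 1, 4, 0, 4; Σd² = 18
ρ = 1 − 6·18/(5·24) = 1 − 108/120 = 0.100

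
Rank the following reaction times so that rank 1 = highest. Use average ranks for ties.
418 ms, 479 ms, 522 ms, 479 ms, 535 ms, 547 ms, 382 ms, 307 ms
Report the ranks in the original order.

6, 4.5, 3, 4.5, 2, 1, 7, 8

Sorted (descending): 547, 535, 522, 479, 479, 418, 382, 307
The 2 values of 479 occupy positions 4–5 → average rank (4+5)/2 = 4.5.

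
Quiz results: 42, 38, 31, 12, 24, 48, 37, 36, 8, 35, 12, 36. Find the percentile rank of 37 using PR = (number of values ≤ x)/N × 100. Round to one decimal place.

N = 12.
Strictly below 37: 8. Equal to 37: 1.
PR = 9/12 × 100 = 75.0

75.0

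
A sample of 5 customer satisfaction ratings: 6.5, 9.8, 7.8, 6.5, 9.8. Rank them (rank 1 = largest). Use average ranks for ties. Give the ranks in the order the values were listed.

4.5, 1.5, 3, 4.5, 1.5

Sorted (descending): 9.8, 9.8, 7.8, 6.5, 6.5
The 2 values of 9.8 occupy positions 1–2 → average rank (1+2)/2 = 1.5.
The 2 values of 6.5 occupy positions 4–5 → average rank (4+5)/2 = 4.5.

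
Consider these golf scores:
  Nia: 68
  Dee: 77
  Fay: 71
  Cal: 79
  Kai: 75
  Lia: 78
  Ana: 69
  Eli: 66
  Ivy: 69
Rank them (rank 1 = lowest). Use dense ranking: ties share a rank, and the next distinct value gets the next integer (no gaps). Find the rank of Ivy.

Sorted (ascending): 66, 68, 69, 69, 71, 75, 77, 78, 79
The 2 values of 69 share dense rank 3.
Remaining distinct values take the next consecutive integers.
Ivy has value 69 → rank 3.

3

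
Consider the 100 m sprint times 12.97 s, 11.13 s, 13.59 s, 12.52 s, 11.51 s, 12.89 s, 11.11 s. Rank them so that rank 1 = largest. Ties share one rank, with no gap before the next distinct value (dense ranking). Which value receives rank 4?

Sorted (descending): 13.59, 12.97, 12.89, 12.52, 11.51, 11.13, 11.11
No ties — each value takes its position as its rank.
Rank 4 → value 12.52.

12.52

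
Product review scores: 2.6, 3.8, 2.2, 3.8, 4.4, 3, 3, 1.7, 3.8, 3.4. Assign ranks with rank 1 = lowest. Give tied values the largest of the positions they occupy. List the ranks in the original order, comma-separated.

3, 9, 2, 9, 10, 5, 5, 1, 9, 6

Sorted (ascending): 1.7, 2.2, 2.6, 3, 3, 3.4, 3.8, 3.8, 3.8, 4.4
The 2 values of 3 occupy positions 4–5 → each gets rank 5.
The 3 values of 3.8 occupy positions 7–9 → each gets rank 9.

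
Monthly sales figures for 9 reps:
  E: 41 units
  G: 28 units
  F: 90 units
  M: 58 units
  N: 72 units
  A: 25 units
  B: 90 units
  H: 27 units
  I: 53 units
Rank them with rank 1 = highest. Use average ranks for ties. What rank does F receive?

Sorted (descending): 90, 90, 72, 58, 53, 41, 28, 27, 25
The 2 values of 90 occupy positions 1–2 → average rank (1+2)/2 = 1.5.
F has value 90 units → rank 1.5.

1.5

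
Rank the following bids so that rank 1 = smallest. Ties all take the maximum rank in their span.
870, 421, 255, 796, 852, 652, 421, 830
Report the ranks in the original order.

8, 3, 1, 5, 7, 4, 3, 6

Sorted (ascending): 255, 421, 421, 652, 796, 830, 852, 870
The 2 values of 421 occupy positions 2–3 → each gets rank 3.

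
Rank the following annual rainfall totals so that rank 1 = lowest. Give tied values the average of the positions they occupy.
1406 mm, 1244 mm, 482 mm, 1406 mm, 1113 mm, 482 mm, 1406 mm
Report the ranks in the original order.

6, 4, 1.5, 6, 3, 1.5, 6

Sorted (ascending): 482, 482, 1113, 1244, 1406, 1406, 1406
The 2 values of 482 occupy positions 1–2 → average rank (1+2)/2 = 1.5.
The 3 values of 1406 occupy positions 5–7 → average rank 6.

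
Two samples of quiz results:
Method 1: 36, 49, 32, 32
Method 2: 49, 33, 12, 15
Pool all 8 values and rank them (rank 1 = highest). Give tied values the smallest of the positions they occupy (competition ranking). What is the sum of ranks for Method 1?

14

Sorted (descending): 49, 49, 36, 33, 32, 32, 15, 12
The 2 values of 49 occupy positions 1–2 → each gets rank 1.
The 2 values of 32 occupy positions 5–6 → each gets rank 5.
Method 1 values → pooled ranks: 36→3, 49→1, 32→5, 32→5
Rank sum = 3 + 1 + 5 + 5 = 14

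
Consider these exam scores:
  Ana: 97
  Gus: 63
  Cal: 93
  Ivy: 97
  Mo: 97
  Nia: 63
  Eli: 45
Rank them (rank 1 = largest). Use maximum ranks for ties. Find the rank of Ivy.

3

Sorted (descending): 97, 97, 97, 93, 63, 63, 45
The 3 values of 97 occupy positions 1–3 → each gets rank 3.
The 2 values of 63 occupy positions 5–6 → each gets rank 6.
Ivy has value 97 → rank 3.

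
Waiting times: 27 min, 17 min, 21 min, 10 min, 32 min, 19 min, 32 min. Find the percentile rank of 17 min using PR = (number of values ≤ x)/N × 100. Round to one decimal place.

28.6

N = 7.
Strictly below 17: 1. Equal to 17: 1.
PR = 2/7 × 100 = 28.6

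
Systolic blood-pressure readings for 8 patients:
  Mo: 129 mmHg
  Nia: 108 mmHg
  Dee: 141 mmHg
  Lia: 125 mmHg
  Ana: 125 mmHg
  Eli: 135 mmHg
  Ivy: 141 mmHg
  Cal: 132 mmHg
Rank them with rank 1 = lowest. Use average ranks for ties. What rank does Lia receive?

2.5

Sorted (ascending): 108, 125, 125, 129, 132, 135, 141, 141
The 2 values of 125 occupy positions 2–3 → average rank (2+3)/2 = 2.5.
The 2 values of 141 occupy positions 7–8 → average rank (7+8)/2 = 7.5.
Lia has value 125 mmHg → rank 2.5.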